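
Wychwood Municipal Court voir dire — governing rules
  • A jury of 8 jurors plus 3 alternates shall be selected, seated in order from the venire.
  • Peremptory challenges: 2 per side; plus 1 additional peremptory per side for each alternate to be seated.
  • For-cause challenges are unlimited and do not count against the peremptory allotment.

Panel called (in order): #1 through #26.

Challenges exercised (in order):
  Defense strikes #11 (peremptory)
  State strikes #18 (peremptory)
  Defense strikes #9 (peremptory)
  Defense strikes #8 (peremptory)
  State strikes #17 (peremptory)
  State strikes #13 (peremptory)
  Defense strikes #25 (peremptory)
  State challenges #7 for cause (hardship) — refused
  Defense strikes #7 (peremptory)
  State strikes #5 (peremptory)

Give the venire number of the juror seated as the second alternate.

Removed: #5, #7, #8, #9, #11, #13, #17, #18, #25.
Seating in order: seats 1–8 → #1, #2, #3, #4, #6, #10, #12, #14; alternates → #15, #16, #19.
So alternate 2 is #16.

16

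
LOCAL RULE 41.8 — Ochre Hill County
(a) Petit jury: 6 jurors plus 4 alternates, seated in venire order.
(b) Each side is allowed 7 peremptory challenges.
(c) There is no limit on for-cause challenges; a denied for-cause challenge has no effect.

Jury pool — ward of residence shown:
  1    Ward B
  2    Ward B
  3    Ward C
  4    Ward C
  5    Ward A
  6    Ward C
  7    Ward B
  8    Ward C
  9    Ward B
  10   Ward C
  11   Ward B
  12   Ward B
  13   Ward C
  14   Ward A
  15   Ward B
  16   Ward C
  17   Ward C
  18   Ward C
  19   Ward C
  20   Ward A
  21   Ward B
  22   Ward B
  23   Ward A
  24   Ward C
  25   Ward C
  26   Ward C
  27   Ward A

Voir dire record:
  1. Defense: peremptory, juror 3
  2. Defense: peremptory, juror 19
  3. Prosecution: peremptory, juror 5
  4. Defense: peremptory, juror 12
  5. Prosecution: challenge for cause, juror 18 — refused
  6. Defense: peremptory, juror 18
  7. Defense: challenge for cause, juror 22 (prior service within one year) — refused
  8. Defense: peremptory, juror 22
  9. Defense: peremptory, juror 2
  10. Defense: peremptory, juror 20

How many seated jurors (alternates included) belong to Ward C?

5

Removed: #2, #3, #5, #12, #18, #19, #20, #22.
Seated (10 incl. alternates): #1, #4, #6, #7, #8, #9, #10, #11, #13, #14.
Of those, in Ward C: #4, #6, #8, #10, #13 → 5.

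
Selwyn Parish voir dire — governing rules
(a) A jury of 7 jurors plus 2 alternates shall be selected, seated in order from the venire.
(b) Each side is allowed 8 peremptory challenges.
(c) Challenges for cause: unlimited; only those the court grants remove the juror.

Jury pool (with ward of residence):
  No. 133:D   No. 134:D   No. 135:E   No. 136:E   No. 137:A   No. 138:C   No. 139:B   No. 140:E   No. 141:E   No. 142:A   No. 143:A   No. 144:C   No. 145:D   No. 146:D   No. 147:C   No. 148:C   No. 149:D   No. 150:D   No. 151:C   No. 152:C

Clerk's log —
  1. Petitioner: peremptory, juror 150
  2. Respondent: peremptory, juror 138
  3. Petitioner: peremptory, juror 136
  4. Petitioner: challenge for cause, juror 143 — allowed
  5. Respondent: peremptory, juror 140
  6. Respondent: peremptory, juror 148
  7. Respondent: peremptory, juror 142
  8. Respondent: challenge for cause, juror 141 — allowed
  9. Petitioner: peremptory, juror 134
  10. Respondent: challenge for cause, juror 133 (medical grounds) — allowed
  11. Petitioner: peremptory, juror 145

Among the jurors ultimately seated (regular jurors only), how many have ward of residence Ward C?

Removed: #133, #134, #136, #138, #140, #141, #142, #143, #145, #148, #150.
Seated jurors 1–7: #135, #137, #139, #144, #146, #147, #149 (alternates #151, #152 not counted).
Of those, in Ward C: #144, #147 → 2.

2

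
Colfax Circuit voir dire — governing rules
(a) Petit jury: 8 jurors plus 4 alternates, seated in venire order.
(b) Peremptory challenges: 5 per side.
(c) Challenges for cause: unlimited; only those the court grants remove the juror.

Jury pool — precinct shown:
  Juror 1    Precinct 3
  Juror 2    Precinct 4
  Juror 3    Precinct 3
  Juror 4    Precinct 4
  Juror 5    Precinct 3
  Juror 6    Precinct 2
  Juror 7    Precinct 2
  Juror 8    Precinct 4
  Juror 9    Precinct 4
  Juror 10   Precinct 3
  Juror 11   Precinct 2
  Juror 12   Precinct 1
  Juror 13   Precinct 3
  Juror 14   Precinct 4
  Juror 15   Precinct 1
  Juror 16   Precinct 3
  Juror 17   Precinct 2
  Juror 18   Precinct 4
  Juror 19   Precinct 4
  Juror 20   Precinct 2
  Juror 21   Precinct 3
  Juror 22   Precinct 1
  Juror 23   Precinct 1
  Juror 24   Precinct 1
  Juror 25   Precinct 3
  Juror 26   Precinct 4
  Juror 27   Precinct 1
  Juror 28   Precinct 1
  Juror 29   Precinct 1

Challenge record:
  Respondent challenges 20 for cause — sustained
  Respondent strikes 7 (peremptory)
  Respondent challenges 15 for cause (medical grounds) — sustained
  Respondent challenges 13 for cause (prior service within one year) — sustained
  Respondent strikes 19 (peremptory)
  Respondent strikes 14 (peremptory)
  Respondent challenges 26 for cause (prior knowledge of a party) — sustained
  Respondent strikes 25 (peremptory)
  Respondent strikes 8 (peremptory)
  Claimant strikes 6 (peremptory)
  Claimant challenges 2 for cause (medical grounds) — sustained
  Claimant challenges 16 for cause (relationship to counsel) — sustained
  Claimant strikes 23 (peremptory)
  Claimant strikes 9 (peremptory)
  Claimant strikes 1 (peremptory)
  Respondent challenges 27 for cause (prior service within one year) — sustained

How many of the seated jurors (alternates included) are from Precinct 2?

2

Removed: #1, #2, #6, #7, #8, #9, #13, #14, #15, #16, #19, #20, #23, #25, #26, #27.
Seated (12 incl. alternates): #3, #4, #5, #10, #11, #12, #17, #18, #21, #22, #24, #28.
Of those, in Precinct 2: #11, #17 → 2.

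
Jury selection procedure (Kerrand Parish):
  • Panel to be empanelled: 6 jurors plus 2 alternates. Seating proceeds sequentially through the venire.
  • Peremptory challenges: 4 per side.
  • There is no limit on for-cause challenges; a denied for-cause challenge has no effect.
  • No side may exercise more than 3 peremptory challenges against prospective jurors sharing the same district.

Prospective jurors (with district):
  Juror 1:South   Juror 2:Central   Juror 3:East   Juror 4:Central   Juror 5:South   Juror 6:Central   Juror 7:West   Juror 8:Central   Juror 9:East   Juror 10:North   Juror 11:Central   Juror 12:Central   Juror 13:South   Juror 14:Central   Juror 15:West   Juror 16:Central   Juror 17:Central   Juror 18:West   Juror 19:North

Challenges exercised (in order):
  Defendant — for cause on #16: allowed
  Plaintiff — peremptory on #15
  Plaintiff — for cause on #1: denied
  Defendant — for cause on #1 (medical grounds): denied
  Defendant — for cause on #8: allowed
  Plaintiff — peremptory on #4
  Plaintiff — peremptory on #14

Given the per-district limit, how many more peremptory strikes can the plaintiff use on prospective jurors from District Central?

1

Plaintiff peremptories so far: #15, #4, #14 — 3 of 4 used, 1 left overall.
Against District Central: #4, #14 — 2 used; per-district cap 3 leaves 1.
Binding limit: min(1, 1) = 1.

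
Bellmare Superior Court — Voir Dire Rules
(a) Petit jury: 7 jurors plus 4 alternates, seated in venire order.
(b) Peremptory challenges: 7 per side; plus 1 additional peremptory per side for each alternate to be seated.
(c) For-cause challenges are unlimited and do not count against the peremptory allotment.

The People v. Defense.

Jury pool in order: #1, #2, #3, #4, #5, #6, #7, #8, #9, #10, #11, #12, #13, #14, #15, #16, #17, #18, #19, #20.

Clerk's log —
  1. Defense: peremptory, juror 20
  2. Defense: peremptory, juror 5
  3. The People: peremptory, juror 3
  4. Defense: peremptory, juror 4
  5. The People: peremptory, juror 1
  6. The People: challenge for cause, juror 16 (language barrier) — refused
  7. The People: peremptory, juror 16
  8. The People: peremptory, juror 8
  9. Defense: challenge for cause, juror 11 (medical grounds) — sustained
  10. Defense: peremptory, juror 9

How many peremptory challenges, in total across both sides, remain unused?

The People allotment: 7 base + 1 × 4 alternates = 11. Defense allotment: 7 base + 1 × 4 alternates = 11.
The People peremptories used: #3, #1, #16, #8 — 4 (the for-cause on #16 doesn't count).
Defense peremptories used: #20, #5, #4, #9 — 4 (the for-cause on #11 doesn't count).
Remaining: (11 − 4) + (11 − 4) = 14.

14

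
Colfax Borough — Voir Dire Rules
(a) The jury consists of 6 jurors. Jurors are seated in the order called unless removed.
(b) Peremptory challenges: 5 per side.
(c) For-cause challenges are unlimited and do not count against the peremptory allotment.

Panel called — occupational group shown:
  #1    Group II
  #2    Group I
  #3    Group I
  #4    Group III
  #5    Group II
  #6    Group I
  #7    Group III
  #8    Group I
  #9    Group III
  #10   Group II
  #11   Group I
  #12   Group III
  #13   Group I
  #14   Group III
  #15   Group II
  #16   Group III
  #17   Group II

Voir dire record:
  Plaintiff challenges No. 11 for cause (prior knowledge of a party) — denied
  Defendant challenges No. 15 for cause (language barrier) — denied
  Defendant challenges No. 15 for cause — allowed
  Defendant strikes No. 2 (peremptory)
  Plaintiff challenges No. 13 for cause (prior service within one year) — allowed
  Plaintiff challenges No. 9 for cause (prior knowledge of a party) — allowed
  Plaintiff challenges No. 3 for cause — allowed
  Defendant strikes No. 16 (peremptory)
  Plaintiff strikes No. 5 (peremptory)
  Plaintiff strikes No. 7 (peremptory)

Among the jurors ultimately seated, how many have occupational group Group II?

2

Removed: #2, #3, #5, #7, #9, #13, #15, #16.
Seated jurors 1–6: #1, #4, #6, #8, #10, #11.
Of those, in Group II: #1, #10 → 2.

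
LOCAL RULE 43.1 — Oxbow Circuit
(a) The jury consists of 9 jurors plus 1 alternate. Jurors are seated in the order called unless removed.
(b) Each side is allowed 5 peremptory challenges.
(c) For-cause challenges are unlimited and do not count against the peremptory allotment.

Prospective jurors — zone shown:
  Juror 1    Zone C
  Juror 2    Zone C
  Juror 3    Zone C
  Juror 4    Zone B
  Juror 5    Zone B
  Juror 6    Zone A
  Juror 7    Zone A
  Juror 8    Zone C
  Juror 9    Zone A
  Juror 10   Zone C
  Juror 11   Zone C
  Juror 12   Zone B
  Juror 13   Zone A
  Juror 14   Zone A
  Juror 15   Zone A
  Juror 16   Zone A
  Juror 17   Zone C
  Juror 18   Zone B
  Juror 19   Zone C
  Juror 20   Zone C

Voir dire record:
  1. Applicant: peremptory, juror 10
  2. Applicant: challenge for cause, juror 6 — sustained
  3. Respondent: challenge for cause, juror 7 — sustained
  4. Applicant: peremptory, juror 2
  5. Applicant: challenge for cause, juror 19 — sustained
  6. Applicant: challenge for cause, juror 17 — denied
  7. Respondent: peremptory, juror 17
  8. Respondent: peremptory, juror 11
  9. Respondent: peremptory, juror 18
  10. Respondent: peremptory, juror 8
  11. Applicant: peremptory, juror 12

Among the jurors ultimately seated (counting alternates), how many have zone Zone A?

Removed: #2, #6, #7, #8, #10, #11, #12, #17, #18, #19.
Seated (10 incl. alternates): #1, #3, #4, #5, #9, #13, #14, #15, #16, #20.
Of those, in Zone A: #9, #13, #14, #15, #16 → 5.

5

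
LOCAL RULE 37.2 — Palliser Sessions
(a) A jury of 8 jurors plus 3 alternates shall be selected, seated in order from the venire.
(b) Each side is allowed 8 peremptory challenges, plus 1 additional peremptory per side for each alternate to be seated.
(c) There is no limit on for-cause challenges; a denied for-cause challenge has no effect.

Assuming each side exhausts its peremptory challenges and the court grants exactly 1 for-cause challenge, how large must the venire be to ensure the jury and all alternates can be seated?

Seats to fill: 8 + 3 alternates = 11.
Peremptories: 8 + 1×3 = 11 per side × 2 sides = 22.
For-cause removals: 1.
Minimum venire: 11 + 22 + 1 = 34.

34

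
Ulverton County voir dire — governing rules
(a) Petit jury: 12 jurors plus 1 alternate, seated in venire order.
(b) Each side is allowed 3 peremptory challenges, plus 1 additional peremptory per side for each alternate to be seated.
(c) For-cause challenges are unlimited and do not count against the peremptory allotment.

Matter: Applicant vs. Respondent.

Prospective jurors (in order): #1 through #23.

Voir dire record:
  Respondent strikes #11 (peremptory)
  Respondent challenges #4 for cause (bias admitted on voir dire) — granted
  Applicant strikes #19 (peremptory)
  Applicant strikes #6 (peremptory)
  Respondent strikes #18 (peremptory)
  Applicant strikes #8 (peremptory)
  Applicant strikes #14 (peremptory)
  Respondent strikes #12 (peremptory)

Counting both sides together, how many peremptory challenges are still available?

Applicant allotment: 3 base + 1 × 1 alternate = 4. Respondent allotment: 3 base + 1 × 1 alternate = 4.
Applicant peremptories used: #19, #6, #8, #14 — 4.
Respondent peremptories used: #11, #18, #12 — 3 (the for-cause on #4 doesn't count).
Remaining: (4 − 4) + (4 − 3) = 1.

1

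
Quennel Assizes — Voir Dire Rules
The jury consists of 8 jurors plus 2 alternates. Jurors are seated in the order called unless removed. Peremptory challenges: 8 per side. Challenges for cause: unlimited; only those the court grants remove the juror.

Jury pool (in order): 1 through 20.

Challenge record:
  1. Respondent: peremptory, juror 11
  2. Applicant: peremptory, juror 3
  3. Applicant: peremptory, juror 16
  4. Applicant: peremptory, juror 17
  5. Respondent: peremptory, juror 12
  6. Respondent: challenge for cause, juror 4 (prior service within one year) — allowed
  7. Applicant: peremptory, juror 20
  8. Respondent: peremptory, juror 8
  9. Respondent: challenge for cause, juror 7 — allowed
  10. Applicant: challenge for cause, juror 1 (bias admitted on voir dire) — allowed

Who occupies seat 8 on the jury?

15

Removed: #1, #3, #4, #7, #8, #11, #12, #16, #17, #20.
Filling seats in venire order through position 8: #2, #5, #6, #9, #10, #13, #14, #15.
So seat 8 is #15.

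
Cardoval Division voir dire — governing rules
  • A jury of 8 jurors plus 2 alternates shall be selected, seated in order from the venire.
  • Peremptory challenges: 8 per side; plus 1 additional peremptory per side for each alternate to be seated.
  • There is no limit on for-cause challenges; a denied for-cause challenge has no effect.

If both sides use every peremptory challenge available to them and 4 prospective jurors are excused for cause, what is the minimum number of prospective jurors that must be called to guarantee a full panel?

34

Seats to fill: 8 + 2 alternates = 10.
Peremptories: 8 + 1×2 = 10 per side × 2 sides = 20.
For-cause removals: 4.
Minimum venire: 10 + 20 + 4 = 34.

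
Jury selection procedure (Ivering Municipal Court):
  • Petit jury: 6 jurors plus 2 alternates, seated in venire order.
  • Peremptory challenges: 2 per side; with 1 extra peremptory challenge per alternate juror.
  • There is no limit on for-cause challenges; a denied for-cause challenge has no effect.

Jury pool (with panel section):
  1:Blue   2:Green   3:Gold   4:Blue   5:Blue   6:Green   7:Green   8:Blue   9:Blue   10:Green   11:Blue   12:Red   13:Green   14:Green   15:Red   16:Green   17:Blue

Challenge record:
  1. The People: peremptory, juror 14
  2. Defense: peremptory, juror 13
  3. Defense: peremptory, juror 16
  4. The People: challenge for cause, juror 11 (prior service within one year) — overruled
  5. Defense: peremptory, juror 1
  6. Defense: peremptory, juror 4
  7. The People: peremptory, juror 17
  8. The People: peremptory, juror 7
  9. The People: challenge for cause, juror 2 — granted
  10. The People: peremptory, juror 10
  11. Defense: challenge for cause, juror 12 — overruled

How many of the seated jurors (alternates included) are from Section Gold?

1

Removed: #1, #2, #4, #7, #10, #13, #14, #16, #17.
Seated (8 incl. alternates): #3, #5, #6, #8, #9, #11, #12, #15.
Of those, in Section Gold: #3 → 1.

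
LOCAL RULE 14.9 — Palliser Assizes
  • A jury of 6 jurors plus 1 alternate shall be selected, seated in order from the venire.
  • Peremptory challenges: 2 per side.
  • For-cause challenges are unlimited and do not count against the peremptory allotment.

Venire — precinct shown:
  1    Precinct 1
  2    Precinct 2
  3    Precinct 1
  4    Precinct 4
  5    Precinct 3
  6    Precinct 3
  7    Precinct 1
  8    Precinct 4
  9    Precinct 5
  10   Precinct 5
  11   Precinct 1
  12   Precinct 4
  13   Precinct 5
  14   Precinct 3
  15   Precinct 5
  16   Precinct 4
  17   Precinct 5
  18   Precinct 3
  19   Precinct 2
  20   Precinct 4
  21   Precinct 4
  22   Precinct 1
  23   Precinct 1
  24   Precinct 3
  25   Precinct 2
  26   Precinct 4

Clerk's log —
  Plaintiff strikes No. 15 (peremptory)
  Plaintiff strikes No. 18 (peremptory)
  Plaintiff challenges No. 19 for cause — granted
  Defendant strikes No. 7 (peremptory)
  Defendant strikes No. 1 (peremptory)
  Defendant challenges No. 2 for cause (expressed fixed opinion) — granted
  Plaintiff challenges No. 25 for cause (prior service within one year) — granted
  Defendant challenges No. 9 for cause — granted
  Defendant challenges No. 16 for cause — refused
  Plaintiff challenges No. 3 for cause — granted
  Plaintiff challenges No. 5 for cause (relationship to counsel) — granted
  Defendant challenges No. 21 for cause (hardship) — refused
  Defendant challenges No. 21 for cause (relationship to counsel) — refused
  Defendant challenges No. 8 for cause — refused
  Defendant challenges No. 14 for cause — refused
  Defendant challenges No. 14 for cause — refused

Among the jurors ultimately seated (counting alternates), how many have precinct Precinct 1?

1

Removed: #1, #2, #3, #5, #7, #9, #15, #18, #19, #25.
Seated (7 incl. alternates): #4, #6, #8, #10, #11, #12, #13.
Of those, in Precinct 1: #11 → 1.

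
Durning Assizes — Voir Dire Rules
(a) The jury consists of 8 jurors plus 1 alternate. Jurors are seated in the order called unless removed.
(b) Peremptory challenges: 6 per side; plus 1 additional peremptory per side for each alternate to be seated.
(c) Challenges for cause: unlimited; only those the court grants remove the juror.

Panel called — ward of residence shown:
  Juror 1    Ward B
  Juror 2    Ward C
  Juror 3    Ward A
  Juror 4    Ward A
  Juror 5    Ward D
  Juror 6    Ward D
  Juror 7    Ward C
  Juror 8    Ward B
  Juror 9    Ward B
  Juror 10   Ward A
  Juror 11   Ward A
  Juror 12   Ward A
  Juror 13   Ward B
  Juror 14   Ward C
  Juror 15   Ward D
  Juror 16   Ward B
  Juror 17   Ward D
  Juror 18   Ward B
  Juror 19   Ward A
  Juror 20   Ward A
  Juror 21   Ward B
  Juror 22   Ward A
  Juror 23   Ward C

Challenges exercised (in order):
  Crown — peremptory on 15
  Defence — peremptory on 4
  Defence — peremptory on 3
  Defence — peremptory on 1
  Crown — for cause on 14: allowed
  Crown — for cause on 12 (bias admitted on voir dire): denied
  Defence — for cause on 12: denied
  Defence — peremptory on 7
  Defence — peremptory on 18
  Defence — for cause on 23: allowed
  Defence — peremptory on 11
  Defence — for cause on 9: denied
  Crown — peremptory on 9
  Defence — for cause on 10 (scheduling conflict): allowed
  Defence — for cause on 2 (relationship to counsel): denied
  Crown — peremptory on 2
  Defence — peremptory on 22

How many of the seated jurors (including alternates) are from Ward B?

Removed: #1, #2, #3, #4, #7, #9, #10, #11, #14, #15, #18, #22, #23.
Seated (9 incl. alternates): #5, #6, #8, #12, #13, #16, #17, #19, #20.
Of those, in Ward B: #8, #13, #16 → 3.

3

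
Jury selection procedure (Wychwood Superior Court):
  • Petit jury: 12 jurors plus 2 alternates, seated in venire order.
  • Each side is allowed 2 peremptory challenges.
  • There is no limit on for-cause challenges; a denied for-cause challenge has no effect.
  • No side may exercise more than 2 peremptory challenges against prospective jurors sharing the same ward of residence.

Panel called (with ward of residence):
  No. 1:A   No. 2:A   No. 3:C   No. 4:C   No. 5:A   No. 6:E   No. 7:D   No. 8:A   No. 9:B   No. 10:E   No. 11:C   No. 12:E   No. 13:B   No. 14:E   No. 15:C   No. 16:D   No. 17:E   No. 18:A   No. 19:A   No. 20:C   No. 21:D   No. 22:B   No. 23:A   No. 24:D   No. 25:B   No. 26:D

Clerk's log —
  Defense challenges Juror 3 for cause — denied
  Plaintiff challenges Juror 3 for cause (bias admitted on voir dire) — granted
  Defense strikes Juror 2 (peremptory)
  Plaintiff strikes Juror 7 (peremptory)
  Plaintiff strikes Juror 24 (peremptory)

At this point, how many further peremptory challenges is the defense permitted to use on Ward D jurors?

1

Defense peremptories so far: #2 — 1 of 2 used, 1 left overall.
Against Ward D: none yet — per-ward cap 2 leaves 2.
Binding limit: min(1, 2) = 1.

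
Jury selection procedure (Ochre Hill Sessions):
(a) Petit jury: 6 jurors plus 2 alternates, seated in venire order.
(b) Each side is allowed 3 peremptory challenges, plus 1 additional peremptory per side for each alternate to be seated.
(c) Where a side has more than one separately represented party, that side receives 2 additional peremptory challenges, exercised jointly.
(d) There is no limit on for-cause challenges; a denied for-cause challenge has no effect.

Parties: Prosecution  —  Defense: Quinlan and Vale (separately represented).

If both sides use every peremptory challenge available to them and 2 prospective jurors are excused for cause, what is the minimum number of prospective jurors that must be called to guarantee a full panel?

22

Seats to fill: 6 + 2 alternates = 8.
Peremptories — Prosecution: 3 + 1×2 = 5; Defense: 3 + 1×2 + 2 = 7; total 12.
For-cause removals: 2.
Minimum venire: 8 + 12 + 2 = 22.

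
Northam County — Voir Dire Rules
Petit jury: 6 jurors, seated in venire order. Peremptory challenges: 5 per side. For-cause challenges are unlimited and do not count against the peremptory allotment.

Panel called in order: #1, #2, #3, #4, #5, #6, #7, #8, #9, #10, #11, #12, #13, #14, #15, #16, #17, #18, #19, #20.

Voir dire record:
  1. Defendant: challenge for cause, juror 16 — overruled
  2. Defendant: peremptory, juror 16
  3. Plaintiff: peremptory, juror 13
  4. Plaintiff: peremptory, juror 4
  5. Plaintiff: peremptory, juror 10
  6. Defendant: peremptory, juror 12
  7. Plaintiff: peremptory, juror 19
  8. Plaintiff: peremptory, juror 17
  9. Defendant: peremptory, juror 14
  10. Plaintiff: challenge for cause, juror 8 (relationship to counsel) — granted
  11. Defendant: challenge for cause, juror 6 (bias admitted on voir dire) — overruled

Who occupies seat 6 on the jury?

7

Removed: #4, #8, #10, #12, #13, #14, #16, #17, #19. (#6 stays — for-cause denied.)
Seating in order: seats 1–6 → #1, #2, #3, #5, #6, #7.
So seat 6 is #7.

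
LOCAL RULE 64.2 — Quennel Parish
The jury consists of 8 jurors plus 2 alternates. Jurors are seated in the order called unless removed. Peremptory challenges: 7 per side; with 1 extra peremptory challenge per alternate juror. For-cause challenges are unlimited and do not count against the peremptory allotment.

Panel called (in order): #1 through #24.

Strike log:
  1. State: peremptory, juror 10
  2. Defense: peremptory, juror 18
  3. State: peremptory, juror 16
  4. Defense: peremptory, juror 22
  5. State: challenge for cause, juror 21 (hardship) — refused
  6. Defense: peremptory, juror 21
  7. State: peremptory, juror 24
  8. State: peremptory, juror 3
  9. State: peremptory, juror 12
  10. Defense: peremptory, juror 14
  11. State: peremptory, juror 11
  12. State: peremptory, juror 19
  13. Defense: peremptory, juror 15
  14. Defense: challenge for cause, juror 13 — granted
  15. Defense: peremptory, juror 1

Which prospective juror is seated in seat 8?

17

Removed: #1, #3, #10, #11, #12, #13, #14, #15, #16, #18, #19, #21, #22, #24.
Seating in order: seats 1–8 → #2, #4, #5, #6, #7, #8, #9, #17; alternates → #20, #23.
So seat 8 is #17.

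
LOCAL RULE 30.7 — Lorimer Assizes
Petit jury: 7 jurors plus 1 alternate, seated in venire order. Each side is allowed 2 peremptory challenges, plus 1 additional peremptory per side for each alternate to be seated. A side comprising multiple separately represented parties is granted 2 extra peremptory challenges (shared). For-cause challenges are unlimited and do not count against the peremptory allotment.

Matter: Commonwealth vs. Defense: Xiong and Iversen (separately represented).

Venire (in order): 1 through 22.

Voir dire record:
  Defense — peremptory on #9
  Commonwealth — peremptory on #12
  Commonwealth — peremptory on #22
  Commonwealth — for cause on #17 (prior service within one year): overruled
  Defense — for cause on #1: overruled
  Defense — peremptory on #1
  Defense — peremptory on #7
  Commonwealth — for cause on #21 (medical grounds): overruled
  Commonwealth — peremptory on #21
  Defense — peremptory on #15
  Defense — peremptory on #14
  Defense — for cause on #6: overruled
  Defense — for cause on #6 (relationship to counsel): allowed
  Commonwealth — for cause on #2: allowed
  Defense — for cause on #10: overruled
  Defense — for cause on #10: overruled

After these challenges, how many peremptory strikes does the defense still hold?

0

Defense allotment: 2 base + 1 × 1 alternate + 2 multi-party = 5.
Defense peremptories used: #9, #1, #7, #15, #14 — 5 (for-cause on #1, #6, #6, #10, #10 don't count).
Remaining: 5 − 5 = 0.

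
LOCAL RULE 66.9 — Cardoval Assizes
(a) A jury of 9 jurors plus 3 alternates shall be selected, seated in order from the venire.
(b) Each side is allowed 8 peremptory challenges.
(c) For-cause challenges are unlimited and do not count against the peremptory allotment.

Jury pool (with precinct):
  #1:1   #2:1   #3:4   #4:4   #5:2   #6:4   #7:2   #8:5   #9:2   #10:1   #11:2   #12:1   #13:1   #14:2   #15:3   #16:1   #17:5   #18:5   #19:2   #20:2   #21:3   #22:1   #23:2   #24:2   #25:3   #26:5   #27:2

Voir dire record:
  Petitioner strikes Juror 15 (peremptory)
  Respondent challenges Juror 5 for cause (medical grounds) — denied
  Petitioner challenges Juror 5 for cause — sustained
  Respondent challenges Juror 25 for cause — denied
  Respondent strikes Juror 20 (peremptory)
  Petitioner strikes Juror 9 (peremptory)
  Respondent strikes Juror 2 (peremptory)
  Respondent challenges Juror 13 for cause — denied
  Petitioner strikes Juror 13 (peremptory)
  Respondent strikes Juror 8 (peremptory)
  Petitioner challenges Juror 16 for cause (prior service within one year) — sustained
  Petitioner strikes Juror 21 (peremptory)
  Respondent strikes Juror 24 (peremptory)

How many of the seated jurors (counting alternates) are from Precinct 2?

4

Removed: #2, #5, #8, #9, #13, #15, #16, #20, #21, #24.
Seated (12 incl. alternates): #1, #3, #4, #6, #7, #10, #11, #12, #14, #17, #18, #19.
Of those, in Precinct 2: #7, #11, #14, #19 → 4.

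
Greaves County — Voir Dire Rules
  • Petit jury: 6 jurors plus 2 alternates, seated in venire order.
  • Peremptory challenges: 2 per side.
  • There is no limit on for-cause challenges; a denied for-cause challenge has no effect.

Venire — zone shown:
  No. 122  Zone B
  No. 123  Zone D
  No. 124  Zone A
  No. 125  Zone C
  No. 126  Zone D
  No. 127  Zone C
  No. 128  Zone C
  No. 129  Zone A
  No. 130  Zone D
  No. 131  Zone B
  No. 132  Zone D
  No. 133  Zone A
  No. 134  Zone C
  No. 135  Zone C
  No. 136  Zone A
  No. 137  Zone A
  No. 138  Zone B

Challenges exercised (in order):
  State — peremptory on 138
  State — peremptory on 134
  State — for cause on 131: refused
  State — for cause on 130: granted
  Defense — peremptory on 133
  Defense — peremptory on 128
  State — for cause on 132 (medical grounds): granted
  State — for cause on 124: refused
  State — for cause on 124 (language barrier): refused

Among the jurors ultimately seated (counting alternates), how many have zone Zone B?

2

Removed: #128, #130, #132, #133, #134, #138.
Seated (8 incl. alternates): #122, #123, #124, #125, #126, #127, #129, #131.
Of those, in Zone B: #122, #131 → 2.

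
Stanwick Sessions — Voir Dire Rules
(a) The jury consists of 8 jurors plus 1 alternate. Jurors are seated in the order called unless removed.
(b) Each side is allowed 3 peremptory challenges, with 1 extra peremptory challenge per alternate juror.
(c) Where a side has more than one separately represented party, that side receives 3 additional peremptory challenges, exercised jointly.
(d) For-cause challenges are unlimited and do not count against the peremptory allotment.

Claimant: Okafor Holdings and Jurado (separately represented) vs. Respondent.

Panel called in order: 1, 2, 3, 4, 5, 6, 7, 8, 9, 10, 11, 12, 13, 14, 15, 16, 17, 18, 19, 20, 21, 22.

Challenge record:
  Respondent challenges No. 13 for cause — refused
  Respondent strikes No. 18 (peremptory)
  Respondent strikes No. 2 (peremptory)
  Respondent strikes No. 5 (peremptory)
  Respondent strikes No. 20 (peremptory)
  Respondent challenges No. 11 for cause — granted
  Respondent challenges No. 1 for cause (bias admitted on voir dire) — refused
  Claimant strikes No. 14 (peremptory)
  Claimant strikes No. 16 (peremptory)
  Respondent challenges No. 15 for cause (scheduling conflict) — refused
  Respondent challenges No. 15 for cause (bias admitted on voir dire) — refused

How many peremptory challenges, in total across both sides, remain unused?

5

Claimant allotment: 3 base + 1 × 1 alternate + 3 multi-party = 7. Respondent allotment: 3 base + 1 × 1 alternate = 4.
Claimant peremptories used: #14, #16 — 2.
Respondent peremptories used: #18, #2, #5, #20 — 4 (for-cause on #13, #11, #1, #15, #15 don't count).
Remaining: (7 − 2) + (4 − 4) = 5.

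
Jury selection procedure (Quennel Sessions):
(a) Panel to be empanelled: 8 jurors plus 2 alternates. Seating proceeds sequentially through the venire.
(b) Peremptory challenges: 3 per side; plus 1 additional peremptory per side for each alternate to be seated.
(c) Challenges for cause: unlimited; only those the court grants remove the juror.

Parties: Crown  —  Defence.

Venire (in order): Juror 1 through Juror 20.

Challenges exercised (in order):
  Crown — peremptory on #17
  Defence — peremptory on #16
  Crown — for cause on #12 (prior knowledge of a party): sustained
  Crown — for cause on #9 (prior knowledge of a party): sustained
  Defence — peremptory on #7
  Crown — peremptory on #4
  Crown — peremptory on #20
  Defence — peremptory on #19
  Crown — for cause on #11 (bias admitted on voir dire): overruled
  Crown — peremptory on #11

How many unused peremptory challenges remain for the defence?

Defence allotment: 3 base + 1 × 2 alternates = 5.
Defence peremptories used: #16, #7, #19 — 3.
Remaining: 5 − 3 = 2.

2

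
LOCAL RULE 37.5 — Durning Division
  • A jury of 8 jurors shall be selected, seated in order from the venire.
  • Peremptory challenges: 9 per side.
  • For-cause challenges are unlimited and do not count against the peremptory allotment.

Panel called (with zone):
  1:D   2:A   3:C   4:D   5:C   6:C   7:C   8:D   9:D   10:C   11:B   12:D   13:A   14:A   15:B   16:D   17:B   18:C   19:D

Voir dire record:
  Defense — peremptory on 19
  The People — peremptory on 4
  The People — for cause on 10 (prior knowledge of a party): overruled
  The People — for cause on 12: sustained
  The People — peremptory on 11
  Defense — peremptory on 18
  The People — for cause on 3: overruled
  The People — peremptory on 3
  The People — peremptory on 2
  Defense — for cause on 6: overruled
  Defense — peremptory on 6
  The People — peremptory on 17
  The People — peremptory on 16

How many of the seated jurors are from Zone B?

Removed: #2, #3, #4, #6, #11, #12, #16, #17, #18, #19.
Seated jurors 1–8: #1, #5, #7, #8, #9, #10, #13, #14.
None of those are in Zone B → 0.

0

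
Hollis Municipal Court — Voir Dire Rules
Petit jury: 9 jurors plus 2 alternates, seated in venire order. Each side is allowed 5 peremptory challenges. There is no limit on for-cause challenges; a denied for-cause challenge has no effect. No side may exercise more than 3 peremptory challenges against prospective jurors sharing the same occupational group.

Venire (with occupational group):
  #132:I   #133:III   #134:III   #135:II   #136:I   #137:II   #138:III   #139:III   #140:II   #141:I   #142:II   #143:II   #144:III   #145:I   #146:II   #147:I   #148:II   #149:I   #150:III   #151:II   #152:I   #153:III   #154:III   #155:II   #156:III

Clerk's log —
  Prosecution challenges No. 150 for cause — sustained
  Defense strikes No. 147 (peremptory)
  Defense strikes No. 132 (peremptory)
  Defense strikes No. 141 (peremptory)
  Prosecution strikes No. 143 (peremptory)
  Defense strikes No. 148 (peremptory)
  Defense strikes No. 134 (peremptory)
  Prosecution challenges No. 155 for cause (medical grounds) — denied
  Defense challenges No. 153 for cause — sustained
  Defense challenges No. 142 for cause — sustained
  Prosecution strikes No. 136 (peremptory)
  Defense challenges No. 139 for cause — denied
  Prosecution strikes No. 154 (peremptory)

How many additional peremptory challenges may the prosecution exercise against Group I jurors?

Prosecution peremptories so far: #143, #136, #154 — 3 of 5 used, 2 left overall.
Against Group I: #136 — 1 used; per-group cap 3 leaves 2.
Binding limit: min(2, 2) = 2.

2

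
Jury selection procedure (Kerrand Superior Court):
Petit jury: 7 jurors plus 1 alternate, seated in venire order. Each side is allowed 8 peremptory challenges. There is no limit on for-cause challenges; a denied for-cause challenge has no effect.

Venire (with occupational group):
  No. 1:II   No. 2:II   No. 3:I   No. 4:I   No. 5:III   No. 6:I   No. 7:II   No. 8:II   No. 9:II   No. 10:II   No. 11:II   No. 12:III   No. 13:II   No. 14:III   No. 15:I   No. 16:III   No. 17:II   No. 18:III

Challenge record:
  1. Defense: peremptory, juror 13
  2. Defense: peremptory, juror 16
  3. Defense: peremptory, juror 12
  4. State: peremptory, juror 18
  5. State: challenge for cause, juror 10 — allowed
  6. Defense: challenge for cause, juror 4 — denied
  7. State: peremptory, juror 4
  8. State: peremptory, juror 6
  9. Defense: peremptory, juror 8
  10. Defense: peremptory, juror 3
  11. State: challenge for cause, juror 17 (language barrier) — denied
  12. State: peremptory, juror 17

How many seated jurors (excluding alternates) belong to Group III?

2

Removed: #3, #4, #6, #8, #10, #12, #13, #16, #17, #18.
Seated jurors 1–7: #1, #2, #5, #7, #9, #11, #14 (alternates #15 not counted).
Of those, in Group III: #5, #14 → 2.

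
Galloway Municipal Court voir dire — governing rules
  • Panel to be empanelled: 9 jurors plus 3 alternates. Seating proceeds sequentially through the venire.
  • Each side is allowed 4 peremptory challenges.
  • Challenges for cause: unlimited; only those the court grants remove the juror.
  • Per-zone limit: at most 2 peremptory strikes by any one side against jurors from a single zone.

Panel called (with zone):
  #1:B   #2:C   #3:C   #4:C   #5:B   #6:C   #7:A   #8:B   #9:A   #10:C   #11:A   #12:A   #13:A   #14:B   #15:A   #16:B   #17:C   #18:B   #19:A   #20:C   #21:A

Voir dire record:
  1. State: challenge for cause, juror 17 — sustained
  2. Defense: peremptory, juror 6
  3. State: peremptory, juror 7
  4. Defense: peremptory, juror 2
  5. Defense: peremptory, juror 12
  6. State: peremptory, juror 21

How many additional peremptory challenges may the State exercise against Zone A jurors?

0

State peremptories so far: #7, #21 — 2 of 4 used, 2 left overall.
Against Zone A: #7, #21 — 2 used; per-zone cap 2 leaves 0.
Binding limit: min(2, 0) = 0.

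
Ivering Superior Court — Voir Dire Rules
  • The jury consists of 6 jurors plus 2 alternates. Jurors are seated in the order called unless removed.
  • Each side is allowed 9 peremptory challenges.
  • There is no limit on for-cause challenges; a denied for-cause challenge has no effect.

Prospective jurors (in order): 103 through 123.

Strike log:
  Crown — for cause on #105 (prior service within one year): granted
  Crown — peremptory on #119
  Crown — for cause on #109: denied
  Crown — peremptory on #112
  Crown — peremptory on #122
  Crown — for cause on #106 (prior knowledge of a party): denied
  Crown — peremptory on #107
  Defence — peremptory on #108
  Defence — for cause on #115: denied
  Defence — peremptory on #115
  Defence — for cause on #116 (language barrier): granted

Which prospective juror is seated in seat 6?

Removed: #105, #107, #108, #112, #115, #116, #119, #122. (#106, #109 stay — for-cause denied.)
Seating in order: seats 1–6 → #103, #104, #106, #109, #110, #111; alternates → #113, #114.
So seat 6 is #111.

111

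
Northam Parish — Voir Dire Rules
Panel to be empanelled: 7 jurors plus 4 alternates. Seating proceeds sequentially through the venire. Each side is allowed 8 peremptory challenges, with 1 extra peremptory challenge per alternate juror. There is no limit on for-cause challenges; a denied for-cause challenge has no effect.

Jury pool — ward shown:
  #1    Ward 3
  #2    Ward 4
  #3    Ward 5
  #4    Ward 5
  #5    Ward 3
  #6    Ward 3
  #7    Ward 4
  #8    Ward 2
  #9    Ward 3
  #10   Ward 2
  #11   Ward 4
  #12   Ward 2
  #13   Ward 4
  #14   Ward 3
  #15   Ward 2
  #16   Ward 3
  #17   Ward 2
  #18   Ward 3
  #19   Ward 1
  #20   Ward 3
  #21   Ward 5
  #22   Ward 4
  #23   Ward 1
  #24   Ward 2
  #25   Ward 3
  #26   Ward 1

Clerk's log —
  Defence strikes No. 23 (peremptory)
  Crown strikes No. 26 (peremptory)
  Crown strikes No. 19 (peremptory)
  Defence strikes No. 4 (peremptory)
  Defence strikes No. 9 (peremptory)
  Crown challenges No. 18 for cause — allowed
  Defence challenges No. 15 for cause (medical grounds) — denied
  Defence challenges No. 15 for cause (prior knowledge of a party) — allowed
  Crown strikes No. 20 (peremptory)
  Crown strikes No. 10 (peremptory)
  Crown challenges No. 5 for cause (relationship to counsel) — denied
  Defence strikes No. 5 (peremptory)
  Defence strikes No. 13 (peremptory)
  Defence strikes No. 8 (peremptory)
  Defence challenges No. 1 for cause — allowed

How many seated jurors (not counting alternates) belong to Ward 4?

3

Removed: #1, #4, #5, #8, #9, #10, #13, #15, #18, #19, #20, #23, #26.
Seated jurors 1–7: #2, #3, #6, #7, #11, #12, #14 (alternates #16, #17, #21, #22 not counted).
Of those, in Ward 4: #2, #7, #11 → 3.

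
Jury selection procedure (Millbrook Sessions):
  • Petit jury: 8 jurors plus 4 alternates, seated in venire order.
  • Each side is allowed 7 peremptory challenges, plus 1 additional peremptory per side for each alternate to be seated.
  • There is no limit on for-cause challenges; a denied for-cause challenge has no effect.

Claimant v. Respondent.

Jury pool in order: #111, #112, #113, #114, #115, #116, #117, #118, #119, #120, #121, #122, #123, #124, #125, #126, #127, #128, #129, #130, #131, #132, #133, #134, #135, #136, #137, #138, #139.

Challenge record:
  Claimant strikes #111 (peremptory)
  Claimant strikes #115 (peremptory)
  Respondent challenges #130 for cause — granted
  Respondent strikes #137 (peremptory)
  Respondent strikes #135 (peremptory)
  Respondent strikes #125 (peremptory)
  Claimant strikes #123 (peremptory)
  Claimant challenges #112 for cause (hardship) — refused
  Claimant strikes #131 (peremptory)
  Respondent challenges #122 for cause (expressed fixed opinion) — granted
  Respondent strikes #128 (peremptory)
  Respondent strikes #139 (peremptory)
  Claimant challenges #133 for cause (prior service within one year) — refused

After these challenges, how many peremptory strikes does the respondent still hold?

Respondent allotment: 7 base + 1 × 4 alternates = 11.
Respondent peremptories used: #137, #135, #125, #128, #139 — 5 (for-cause on #130, #122 don't count).
Remaining: 11 − 5 = 6.

6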